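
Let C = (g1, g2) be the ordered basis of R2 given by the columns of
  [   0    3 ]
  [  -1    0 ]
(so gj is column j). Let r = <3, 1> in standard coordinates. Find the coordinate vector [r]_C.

Write r = c_1 g1 + c_2 g2 and solve for the c_i.
System: 0c_1 + 3c_2 = 3, -c_1 + 0c_2 = 1; solving gives c_1 = -1, c_2 = 1.
Check: -g1 + g2 = <3, 1>.

<-1, 1>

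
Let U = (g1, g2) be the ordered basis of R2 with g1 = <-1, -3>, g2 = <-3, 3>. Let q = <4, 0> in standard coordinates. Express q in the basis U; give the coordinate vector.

<-1, -1>

[q]_U is the unique c with M c = q, where M has columns g1, g2.
System: -c_1 - 3c_2 = 4, -3c_1 + 3c_2 = 0; solving gives c_1 = -1, c_2 = -1.
Check: -g1 - g2 = <4, 0>.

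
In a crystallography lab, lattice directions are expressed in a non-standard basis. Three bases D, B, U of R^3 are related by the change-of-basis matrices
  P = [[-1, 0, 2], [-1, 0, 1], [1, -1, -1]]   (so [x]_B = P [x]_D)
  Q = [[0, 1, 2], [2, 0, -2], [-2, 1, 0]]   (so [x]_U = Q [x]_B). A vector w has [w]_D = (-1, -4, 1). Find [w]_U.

Apply P to get B-coordinates (3, 2, 2), then Q to get U-coordinates.
The result is [w]_U = (6, 2, -4).

(6, 2, -4)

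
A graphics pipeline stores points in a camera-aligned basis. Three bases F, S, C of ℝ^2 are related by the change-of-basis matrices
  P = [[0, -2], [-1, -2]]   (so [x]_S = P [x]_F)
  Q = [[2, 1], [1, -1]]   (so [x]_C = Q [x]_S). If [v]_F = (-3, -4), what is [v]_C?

Apply P to get S-coordinates (8, 11), then Q to get C-coordinates.
The result is [v]_C = (27, -3).

(27, -3)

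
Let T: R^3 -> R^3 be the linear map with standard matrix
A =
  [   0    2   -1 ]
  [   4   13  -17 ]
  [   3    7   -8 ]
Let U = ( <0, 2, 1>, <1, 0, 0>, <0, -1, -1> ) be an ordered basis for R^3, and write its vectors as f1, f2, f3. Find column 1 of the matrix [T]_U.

<3, 3, -3>

Compute T(f1) = A f1 = <3, 9, 6> in standard coordinates.
Then write this in U-coordinates: solve for y in y_1 f1 + ... + y_3 f3 = <3, 9, 6>.
This gives y = <3, 3, -3>, which is column 1 of [T]_U.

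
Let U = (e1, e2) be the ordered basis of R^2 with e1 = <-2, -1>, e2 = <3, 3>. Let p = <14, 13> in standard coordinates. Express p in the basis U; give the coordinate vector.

<-1, 4>

We seek scalars with c_1 e1 + c_2 e2 = p; equivalently solve M c = p where the columns of M are e1, e2.
System: -2c_1 + 3c_2 = 14, -c_1 + 3c_2 = 13; solving gives c_1 = -1, c_2 = 4.
Check: -e1 + 4e2 = <14, 13>.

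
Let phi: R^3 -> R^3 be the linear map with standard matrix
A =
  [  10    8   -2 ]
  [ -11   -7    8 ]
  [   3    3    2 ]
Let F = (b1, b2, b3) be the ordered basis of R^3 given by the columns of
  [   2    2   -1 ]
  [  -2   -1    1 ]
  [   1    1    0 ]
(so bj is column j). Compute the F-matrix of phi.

Let P have columns b1, ..., b3. Then [phi]_F = P^(-1) A P.
Here det P = 1, so P^(-1) is integer; computing A P first and then P^(-1)(A P) gives [[0, 2, -2], [2, 3, 2], [2, 0, 2]].

[[0, 2, -2], [2, 3, 2], [2, 0, 2]]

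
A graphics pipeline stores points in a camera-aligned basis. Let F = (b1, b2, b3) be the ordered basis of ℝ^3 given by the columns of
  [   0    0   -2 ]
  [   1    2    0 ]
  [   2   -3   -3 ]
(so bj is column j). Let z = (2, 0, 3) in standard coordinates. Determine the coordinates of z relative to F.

[z]_F is the unique c with M c = z, where M has columns b1, ..., b3.
Row-reducing the augmented matrix [M | z] gives c = (0, 0, -1).
Check: 0·b1 + 0·b2 - b3 = (2, 0, 3).

(0, 0, -1)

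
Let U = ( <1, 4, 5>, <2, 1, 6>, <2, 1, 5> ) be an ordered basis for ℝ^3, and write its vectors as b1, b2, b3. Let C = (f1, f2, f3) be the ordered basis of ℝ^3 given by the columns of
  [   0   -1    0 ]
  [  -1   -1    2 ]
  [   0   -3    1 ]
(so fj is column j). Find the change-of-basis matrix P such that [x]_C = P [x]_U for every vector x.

Take x = bj: its U-coordinates are the j-th standard unit vector, so P e_j — column j of P — equals [bj]_C.
b1 = f1 - f2 + 2f3, giving column 1 = <1, -1, 2>; repeating for each j gives P = [[1, 1, -1], [-1, -2, -2], [2, 0, -1]].

[[1, 1, -1], [-1, -2, -2], [2, 0, -1]]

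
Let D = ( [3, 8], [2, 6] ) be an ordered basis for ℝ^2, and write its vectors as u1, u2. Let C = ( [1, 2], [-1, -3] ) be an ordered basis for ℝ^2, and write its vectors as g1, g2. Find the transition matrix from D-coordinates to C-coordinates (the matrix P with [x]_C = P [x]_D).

Column j of P is [uj]_C, since P maps D-coordinates to C-coordinates.
Expressing u1 in C: u1 = g1 - 2g2, so column 1 of P is [1, -2].
Doing the same for each uj gives P = [[1, 0], [-2, -2]].

[[1, 0], [-2, -2]]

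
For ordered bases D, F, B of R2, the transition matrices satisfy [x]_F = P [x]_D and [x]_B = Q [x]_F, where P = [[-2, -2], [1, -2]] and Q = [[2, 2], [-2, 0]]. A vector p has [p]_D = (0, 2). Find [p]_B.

(-16, 8)

First [p]_F = P [p]_D = (-4, -4).
Then [p]_B = Q [p]_F = (-16, 8).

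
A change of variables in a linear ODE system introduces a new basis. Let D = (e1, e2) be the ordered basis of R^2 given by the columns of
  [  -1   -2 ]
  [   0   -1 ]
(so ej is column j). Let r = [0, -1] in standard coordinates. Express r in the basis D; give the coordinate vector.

[-2, 1]

We seek scalars with c_1 e1 + c_2 e2 = r; equivalently solve M c = r where the columns of M are e1, e2.
System: -c_1 - 2c_2 = 0, 0c_1 - c_2 = -1; solving gives c_1 = -2, c_2 = 1.
Check: -2e1 + e2 = [0, -1].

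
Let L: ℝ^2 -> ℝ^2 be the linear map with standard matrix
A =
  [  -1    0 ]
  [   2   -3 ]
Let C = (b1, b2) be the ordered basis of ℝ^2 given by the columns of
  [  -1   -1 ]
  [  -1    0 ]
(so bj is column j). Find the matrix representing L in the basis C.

[[-1, 2], [0, -3]]

With P the matrix whose columns are b1, b2, [L]_C = P^(-1) A P.
Column by column: L(b1) = A b1 = (1, 1); its C-coordinates (-1, 0) give column 1.
Continuing for each basis vector yields [L]_C = [[-1, 2], [0, -3]].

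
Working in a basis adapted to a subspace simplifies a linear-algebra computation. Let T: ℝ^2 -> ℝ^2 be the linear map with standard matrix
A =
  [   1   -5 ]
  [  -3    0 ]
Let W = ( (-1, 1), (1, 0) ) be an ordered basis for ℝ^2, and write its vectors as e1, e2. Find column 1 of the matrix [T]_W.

(3, -3)

Column 1 of [T]_W is the W-coordinate vector of T(e1).
In standard coordinates T(e1) = A e1 = (-6, 3).
Converting to W: (-6, 3) = 3e1 - 3e2, so the coordinate vector is (3, -3).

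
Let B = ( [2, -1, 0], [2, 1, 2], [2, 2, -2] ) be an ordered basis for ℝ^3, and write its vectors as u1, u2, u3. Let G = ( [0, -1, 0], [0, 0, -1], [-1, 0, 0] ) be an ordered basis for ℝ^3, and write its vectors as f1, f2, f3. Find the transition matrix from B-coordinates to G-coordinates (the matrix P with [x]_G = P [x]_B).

Let M have columns uj and N have columns fj. Then for every x, N [x]_G = x = M [x]_B, so P = N^(-1) M.
Since det N = -1, N^(-1) has integer entries; multiplying gives P = [[1, -1, -2], [0, -2, 2], [-2, -2, -2]].

[[1, -1, -2], [0, -2, 2], [-2, -2, -2]]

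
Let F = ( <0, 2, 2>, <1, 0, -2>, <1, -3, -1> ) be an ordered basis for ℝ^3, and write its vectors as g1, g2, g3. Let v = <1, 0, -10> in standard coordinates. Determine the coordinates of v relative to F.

<-3, 3, -2>

We seek scalars with c_1 g1 + ... + c_3 g3 = v; equivalently solve M c = v where the columns of M are g1, ..., g3.
Row-reducing the augmented matrix [M | v] gives c = (-3, 3, -2).
Check: -3g1 + 3g2 - 2g3 = <1, 0, -10>.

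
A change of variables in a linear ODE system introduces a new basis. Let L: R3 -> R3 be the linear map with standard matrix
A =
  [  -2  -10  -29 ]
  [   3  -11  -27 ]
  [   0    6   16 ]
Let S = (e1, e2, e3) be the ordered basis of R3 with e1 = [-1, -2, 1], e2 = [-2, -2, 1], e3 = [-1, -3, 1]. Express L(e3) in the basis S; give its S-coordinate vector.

[-2, -1, 1]

Compute L(e3) = A e3 = [3, 3, -2] in standard coordinates.
Then write this in S-coordinates: solve for y in y_1 e1 + ... + y_3 e3 = [3, 3, -2].
This gives y = [-2, -1, 1], which is column 3 of [L]_S.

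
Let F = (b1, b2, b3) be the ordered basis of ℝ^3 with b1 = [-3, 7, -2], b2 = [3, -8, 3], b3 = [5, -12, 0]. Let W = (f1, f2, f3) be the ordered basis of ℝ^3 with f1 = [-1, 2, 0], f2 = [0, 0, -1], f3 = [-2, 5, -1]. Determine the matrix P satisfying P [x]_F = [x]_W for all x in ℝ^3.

Take x = bj: its F-coordinates are the j-th standard unit vector, so P e_j — column j of P — equals [bj]_W.
b1 = f1 + f2 + f3, giving column 1 = [1, 1, 1]; repeating for each j gives P = [[1, 1, -1], [1, -1, 2], [1, -2, -2]].

[[1, 1, -1], [1, -1, 2], [1, -2, -2]]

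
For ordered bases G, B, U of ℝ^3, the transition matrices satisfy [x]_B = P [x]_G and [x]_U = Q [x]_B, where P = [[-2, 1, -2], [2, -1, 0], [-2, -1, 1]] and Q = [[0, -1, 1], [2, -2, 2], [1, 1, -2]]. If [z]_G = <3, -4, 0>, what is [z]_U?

First [z]_B = P [z]_G = <-10, 10, -2>.
Then [z]_U = Q [z]_B = <-12, -44, 4>.

<-12, -44, 4>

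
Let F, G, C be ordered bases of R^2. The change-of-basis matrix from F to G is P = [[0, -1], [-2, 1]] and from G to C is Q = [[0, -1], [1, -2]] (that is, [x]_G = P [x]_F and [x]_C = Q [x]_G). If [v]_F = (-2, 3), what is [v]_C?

First [v]_G = P [v]_F = (-3, 7).
Then [v]_C = Q [v]_G = (-7, -17).

(-7, -17)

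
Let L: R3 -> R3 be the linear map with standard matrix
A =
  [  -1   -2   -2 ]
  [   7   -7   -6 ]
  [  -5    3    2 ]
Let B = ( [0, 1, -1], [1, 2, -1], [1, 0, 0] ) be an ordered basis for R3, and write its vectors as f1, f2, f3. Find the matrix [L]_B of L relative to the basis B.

With P the matrix whose columns are f1, ..., f3, [L]_B = P^(-1) A P.
Column by column: L(f1) = A f1 = [0, -1, 1]; its B-coordinates [-1, 0, 0] give column 1.
Continuing for each basis vector yields [L]_B = [[-1, 3, 3], [0, -2, 2], [0, -1, -3]].

[[-1, 3, 3], [0, -2, 2], [0, -1, -3]]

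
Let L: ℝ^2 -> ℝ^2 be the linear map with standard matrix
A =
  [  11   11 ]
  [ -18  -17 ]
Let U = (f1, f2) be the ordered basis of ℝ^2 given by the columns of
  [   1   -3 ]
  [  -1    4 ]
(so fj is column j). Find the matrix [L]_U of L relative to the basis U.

[[-3, 2], [-1, -3]]

With P the matrix whose columns are f1, f2, [L]_U = P^(-1) A P.
Column by column: L(f1) = A f1 = [0, -1]; its U-coordinates [-3, -1] give column 1.
Continuing for each basis vector yields [L]_U = [[-3, 2], [-1, -3]].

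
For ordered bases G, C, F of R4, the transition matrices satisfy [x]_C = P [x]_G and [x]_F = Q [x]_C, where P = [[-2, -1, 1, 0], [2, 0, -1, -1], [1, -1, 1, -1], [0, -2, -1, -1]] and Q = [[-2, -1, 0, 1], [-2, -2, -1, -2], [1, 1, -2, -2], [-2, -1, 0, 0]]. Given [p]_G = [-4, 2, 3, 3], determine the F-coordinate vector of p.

First [p]_C = P [p]_G = [9, -14, -6, -10].
Then [p]_F = Q [p]_C = [-14, 36, 27, -4].

[-14, 36, 27, -4]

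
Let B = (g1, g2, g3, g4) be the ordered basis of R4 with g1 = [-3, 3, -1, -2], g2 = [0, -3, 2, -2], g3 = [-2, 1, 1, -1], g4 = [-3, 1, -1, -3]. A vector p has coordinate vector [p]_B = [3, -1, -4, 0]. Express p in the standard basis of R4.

[-1, 8, -9, 0]

By definition p = 3g1 - g2 - 4g3 + 0·g4.
Summing componentwise gives [-1, 8, -9, 0].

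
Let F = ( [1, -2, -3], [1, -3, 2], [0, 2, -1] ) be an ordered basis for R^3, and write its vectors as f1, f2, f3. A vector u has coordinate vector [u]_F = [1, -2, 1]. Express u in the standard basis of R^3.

[-1, 6, -8]

By definition u = f1 - 2f2 + f3.
Summing componentwise gives [-1, 6, -8].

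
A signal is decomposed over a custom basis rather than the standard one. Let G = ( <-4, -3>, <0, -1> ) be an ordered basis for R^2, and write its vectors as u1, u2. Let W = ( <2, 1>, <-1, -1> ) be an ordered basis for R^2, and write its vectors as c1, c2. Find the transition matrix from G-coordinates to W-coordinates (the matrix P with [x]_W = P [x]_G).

Take x = uj: its G-coordinates are the j-th standard unit vector, so P e_j — column j of P — equals [uj]_W.
u1 = -c1 + 2c2, giving column 1 = <-1, 2>; repeating for each j gives P = [[-1, 1], [2, 2]].

[[-1, 1], [2, 2]]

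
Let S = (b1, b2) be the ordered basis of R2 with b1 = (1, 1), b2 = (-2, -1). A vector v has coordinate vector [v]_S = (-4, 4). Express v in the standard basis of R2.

(-12, -8)

By definition v = -4b1 + 4b2.
Summing componentwise gives (-12, -8).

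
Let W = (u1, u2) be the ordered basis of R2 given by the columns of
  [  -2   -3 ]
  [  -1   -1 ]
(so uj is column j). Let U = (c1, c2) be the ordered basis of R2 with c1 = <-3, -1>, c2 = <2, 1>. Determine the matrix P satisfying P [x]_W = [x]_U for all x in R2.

Column j of P is [uj]_U, since P maps W-coordinates to U-coordinates.
Expressing u1 in U: u1 = 0·c1 - c2, so column 1 of P is <0, -1>.
Doing the same for each uj gives P = [[0, 1], [-1, 0]].

[[0, 1], [-1, 0]]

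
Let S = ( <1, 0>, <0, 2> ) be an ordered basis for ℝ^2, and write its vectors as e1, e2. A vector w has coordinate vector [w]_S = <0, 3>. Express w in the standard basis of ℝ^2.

w = M [w]_S, where M has columns e1, e2.
Carrying out the matrix-vector product, w = <0, 6>.

<0, 6>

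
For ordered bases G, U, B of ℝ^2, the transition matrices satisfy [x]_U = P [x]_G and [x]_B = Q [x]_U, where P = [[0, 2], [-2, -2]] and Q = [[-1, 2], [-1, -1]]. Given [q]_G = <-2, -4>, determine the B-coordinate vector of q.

First [q]_U = P [q]_G = <-8, 12>.
Then [q]_B = Q [q]_U = <32, -4>.

<32, -4>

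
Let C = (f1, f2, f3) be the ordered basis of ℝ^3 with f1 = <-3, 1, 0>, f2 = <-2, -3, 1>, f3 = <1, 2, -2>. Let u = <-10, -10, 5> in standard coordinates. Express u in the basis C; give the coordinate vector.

[u]_C is the unique c with M c = u, where M has columns f1, ..., f3.
Row-reducing the augmented matrix [M | u] gives c = (1, 3, -1).
Check: f1 + 3f2 - f3 = <-10, -10, 5>.

<1, 3, -1>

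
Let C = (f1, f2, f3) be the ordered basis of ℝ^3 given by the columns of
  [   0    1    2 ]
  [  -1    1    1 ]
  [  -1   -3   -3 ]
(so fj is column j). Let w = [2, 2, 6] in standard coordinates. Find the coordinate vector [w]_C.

[-3, -4, 3]

[w]_C is the unique c with M c = w, where M has columns f1, ..., f3.
Gaussian elimination on [M | w] yields c = (-3, -4, 3).
Check: -3f1 - 4f2 + 3f3 = [2, 2, 6].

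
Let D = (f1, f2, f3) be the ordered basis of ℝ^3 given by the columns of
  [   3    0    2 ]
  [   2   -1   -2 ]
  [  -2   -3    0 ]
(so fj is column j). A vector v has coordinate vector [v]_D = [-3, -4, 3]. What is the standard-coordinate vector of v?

[-3, -8, 18]

By definition v = -3f1 - 4f2 + 3f3.
Summing componentwise gives [-3, -8, 18].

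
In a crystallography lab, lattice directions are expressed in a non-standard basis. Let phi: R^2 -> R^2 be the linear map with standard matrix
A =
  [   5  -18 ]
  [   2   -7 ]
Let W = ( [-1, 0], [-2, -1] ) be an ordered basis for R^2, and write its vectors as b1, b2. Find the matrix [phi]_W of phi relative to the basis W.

Let P have columns b1, b2. Then [phi]_W = P^(-1) A P.
Here det P = 1, so P^(-1) is integer; computing A P first and then P^(-1)(A P) gives [[1, -2], [2, -3]].

[[1, -2], [2, -3]]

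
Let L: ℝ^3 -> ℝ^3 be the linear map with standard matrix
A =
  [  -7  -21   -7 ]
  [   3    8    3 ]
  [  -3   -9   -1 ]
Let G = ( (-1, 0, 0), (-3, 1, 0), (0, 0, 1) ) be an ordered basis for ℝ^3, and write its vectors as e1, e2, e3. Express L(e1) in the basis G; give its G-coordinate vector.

Column 1 of [L]_G is the G-coordinate vector of L(e1).
In standard coordinates L(e1) = A e1 = (7, -3, 3).
Converting to G: (7, -3, 3) = 2e1 - 3e2 + 3e3, so the coordinate vector is (2, -3, 3).

(2, -3, 3)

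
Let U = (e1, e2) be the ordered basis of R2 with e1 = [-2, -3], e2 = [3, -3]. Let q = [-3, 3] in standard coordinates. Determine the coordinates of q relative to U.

We seek scalars with c_1 e1 + c_2 e2 = q; equivalently solve M c = q where the columns of M are e1, e2.
System: -2c_1 + 3c_2 = -3, -3c_1 - 3c_2 = 3; solving gives c_1 = 0, c_2 = -1.
Check: 0·e1 - e2 = [-3, 3].

[0, -1]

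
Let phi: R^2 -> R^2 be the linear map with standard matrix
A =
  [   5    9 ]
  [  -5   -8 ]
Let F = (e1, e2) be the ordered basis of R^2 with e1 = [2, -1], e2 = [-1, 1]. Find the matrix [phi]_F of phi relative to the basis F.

Let P have columns e1, e2. Then [phi]_F = P^(-1) A P.
Here det P = 1, so P^(-1) is integer; computing A P first and then P^(-1)(A P) gives [[-1, 1], [-3, -2]].

[[-1, 1], [-3, -2]]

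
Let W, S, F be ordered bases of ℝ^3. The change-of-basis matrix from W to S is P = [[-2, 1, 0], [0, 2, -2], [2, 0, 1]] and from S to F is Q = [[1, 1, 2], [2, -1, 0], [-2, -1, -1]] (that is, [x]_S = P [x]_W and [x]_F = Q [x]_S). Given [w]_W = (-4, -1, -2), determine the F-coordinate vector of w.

(-11, 12, -6)

First [w]_S = P [w]_W = (7, 2, -10).
Then [w]_F = Q [w]_S = (-11, 12, -6).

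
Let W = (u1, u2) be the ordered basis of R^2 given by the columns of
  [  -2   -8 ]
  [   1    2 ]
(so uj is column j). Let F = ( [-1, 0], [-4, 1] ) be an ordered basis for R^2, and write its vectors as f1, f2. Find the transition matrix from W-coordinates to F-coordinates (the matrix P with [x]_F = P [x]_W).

[[-2, 0], [1, 2]]

Take x = uj: its W-coordinates are the j-th standard unit vector, so P e_j — column j of P — equals [uj]_F.
u1 = -2f1 + f2, giving column 1 = [-2, 1]; repeating for each j gives P = [[-2, 0], [1, 2]].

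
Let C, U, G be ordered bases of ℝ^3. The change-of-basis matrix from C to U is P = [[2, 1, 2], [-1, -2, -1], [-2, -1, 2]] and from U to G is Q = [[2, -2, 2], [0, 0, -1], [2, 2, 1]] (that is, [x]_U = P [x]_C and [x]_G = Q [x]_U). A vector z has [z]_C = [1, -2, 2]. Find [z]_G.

[14, -4, 14]

Apply P to get U-coordinates [4, 1, 4], then Q to get G-coordinates.
The result is [z]_G = [14, -4, 14].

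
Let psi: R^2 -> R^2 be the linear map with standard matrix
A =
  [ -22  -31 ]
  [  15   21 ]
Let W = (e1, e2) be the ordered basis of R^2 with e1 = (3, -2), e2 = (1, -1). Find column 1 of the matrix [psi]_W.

(-1, -1)

Compute psi(e1) = A e1 = (-4, 3) in standard coordinates.
Then write this in W-coordinates: solve for y in y_1 e1 + y_2 e2 = (-4, 3).
This gives y = (-1, -1), which is column 1 of [psi]_W.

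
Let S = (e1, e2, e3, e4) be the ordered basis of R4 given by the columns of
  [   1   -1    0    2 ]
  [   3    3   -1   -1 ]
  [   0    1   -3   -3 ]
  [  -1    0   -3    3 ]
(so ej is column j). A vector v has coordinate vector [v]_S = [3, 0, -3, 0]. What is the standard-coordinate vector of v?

By definition v = 3e1 + 0·e2 - 3e3 + 0·e4.
Summing componentwise gives [3, 12, 9, 6].

[3, 12, 9, 6]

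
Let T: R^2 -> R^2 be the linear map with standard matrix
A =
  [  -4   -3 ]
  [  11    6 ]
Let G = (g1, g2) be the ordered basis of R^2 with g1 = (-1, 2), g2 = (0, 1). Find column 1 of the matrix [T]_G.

(2, -3)

Column 1 of [T]_G is the G-coordinate vector of T(g1).
In standard coordinates T(g1) = A g1 = (-2, 1).
Converting to G: (-2, 1) = 2g1 - 3g2, so the coordinate vector is (2, -3).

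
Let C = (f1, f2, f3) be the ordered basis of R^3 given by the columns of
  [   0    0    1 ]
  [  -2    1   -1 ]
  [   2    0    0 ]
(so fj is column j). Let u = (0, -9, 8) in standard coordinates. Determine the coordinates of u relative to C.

(4, -1, 0)

[u]_C is the unique c with M c = u, where M has columns f1, ..., f3.
Solving this 3x3 system gives c = (4, -1, 0).
Check: 4f1 - f2 + 0·f3 = (0, -9, 8).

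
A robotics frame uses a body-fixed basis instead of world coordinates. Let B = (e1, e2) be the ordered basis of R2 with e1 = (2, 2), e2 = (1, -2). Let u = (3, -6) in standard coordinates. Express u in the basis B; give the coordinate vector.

(0, 3)

[u]_B is the unique c with M c = u, where M has columns e1, e2.
System: 2c_1 + c_2 = 3, 2c_1 - 2c_2 = -6; solving gives c_1 = 0, c_2 = 3.
Check: 0·e1 + 3e2 = (3, -6).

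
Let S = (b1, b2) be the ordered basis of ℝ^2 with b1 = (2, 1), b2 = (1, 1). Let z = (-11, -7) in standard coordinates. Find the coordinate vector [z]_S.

(-4, -3)

[z]_S is the unique c with M c = z, where M has columns b1, b2.
System: 2c_1 + c_2 = -11, c_1 + c_2 = -7; solving gives c_1 = -4, c_2 = -3.
Check: -4b1 - 3b2 = (-11, -7).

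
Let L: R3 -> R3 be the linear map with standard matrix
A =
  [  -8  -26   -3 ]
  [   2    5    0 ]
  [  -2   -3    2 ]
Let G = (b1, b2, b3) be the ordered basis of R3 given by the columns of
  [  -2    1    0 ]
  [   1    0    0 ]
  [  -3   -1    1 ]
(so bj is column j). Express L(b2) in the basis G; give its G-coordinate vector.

(2, -1, 1)

Compute L(b2) = A b2 = (-5, 2, -4) in standard coordinates.
Then write this in G-coordinates: solve for y in y_1 b1 + ... + y_3 b3 = (-5, 2, -4).
This gives y = (2, -1, 1), which is column 2 of [L]_G.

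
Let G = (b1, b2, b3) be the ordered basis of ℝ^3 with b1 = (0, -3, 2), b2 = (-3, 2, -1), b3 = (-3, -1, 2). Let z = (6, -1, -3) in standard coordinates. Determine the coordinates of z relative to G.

(2, 1, -3)

Write z = c_1 b1 + ... + c_3 b3 and solve for the c_i.
Row-reducing the augmented matrix [M | z] gives c = (2, 1, -3).
Check: 2b1 + b2 - 3b3 = (6, -1, -3).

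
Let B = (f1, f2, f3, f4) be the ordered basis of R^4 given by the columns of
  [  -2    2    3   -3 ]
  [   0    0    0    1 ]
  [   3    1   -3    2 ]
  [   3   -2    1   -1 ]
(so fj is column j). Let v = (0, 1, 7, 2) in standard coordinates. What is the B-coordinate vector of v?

(2, 2, 1, 1)

We seek scalars with c_1 f1 + ... + c_4 f4 = v; equivalently solve M c = v where the columns of M are f1, ..., f4.
Row-reducing the augmented matrix [M | v] gives c = (2, 2, 1, 1).
Check: 2f1 + 2f2 + f3 + f4 = (0, 1, 7, 2).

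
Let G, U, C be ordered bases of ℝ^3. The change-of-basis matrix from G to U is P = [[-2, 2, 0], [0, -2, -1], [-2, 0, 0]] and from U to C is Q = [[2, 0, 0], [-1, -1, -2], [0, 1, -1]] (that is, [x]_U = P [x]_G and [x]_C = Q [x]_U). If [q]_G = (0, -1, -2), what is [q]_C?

First [q]_U = P [q]_G = (-2, 4, 0).
Then [q]_C = Q [q]_U = (-4, -2, 4).

(-4, -2, 4)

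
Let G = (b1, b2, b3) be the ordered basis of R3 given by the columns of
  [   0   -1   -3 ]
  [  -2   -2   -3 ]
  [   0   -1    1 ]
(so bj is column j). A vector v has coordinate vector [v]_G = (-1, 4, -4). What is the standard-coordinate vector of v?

v = M [v]_G, where M has columns b1, ..., b3.
Carrying out the matrix-vector product, v = (8, 6, -8).

(8, 6, -8)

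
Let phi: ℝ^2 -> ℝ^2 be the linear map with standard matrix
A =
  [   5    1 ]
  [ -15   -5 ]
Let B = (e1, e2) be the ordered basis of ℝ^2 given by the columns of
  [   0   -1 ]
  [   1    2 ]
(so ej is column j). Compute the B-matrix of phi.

Let P have columns e1, e2. Then [phi]_B = P^(-1) A P.
Here det P = 1, so P^(-1) is integer; computing A P first and then P^(-1)(A P) gives [[-3, -1], [-1, 3]].

[[-3, -1], [-1, 3]]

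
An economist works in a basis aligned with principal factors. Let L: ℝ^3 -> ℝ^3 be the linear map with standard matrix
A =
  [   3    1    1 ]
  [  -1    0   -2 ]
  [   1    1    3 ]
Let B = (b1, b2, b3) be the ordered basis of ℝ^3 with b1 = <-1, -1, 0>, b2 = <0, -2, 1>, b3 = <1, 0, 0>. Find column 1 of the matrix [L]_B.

Column 1 of [L]_B is the B-coordinate vector of L(b1).
In standard coordinates L(b1) = A b1 = <-4, 1, -2>.
Converting to B: <-4, 1, -2> = 3b1 - 2b2 - b3, so the coordinate vector is <3, -2, -1>.

<3, -2, -1>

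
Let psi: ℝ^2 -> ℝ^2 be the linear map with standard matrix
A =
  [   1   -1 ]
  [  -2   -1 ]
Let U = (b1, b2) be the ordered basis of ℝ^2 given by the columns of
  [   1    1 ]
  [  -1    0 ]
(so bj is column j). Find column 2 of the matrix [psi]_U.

Compute psi(b2) = A b2 = (1, -2) in standard coordinates.
Then write this in U-coordinates: solve for y in y_1 b1 + y_2 b2 = (1, -2).
This gives y = (2, -1), which is column 2 of [psi]_U.

(2, -1)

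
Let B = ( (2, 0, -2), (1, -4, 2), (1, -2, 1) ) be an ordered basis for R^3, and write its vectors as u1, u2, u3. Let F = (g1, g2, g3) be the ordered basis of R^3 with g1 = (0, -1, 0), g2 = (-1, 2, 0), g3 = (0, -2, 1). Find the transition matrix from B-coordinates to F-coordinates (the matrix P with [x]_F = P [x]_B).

[[0, -2, -2], [-2, -1, -1], [-2, 2, 1]]

Take x = uj: its B-coordinates are the j-th standard unit vector, so P e_j — column j of P — equals [uj]_F.
u1 = 0·g1 - 2g2 - 2g3, giving column 1 = (0, -2, -2); repeating for each j gives P = [[0, -2, -2], [-2, -1, -1], [-2, 2, 1]].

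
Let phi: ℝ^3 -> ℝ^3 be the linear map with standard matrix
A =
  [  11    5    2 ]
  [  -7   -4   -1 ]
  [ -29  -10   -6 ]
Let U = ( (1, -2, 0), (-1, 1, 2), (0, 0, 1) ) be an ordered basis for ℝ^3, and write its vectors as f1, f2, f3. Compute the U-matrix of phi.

[[-2, 1, -1], [-3, 3, -3], [-3, 1, 0]]

Let P have columns f1, ..., f3. Then [phi]_U = P^(-1) A P.
Here det P = -1, so P^(-1) is integer; computing A P first and then P^(-1)(A P) gives [[-2, 1, -1], [-3, 3, -3], [-3, 1, 0]].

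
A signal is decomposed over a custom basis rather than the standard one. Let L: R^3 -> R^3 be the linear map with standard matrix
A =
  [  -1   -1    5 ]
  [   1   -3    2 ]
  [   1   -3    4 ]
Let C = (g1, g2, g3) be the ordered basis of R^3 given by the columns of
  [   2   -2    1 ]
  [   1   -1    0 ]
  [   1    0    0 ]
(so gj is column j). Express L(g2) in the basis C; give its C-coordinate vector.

Compute L(g2) = A g2 = (3, 1, 1) in standard coordinates.
Then write this in C-coordinates: solve for y in y_1 g1 + ... + y_3 g3 = (3, 1, 1).
This gives y = (1, 0, 1), which is column 2 of [L]_C.

(1, 0, 1)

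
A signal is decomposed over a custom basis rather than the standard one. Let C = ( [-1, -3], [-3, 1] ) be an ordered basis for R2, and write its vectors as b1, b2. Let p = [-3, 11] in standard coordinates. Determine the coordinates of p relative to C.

[-3, 2]

Write p = c_1 b1 + c_2 b2 and solve for the c_i.
System: -c_1 - 3c_2 = -3, -3c_1 + c_2 = 11; solving gives c_1 = -3, c_2 = 2.
Check: -3b1 + 2b2 = [-3, 11].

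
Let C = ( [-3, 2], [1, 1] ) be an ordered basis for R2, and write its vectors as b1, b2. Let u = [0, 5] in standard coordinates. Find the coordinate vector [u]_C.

Write u = c_1 b1 + c_2 b2 and solve for the c_i.
System: -3c_1 + c_2 = 0, 2c_1 + c_2 = 5; solving gives c_1 = 1, c_2 = 3.
Check: b1 + 3b2 = [0, 5].

[1, 3]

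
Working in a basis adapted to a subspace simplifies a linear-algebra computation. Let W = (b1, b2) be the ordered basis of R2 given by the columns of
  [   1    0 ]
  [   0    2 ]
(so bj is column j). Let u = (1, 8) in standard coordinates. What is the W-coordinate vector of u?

Write u = c_1 b1 + c_2 b2 and solve for the c_i.
System: c_1 + 0c_2 = 1, 0c_1 + 2c_2 = 8; solving gives c_1 = 1, c_2 = 4.
Check: b1 + 4b2 = (1, 8).

(1, 4)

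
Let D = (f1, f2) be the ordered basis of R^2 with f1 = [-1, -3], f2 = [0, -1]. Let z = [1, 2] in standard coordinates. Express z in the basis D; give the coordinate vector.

[z]_D is the unique c with M c = z, where M has columns f1, f2.
System: -c_1 + 0c_2 = 1, -3c_1 - c_2 = 2; solving gives c_1 = -1, c_2 = 1.
Check: -f1 + f2 = [1, 2].

[-1, 1]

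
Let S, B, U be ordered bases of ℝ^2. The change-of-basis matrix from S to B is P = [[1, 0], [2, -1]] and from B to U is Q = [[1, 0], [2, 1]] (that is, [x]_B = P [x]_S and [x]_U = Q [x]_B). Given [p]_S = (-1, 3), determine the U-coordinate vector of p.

Apply P to get B-coordinates (-1, -5), then Q to get U-coordinates.
The result is [p]_U = (-1, -7).

(-1, -7)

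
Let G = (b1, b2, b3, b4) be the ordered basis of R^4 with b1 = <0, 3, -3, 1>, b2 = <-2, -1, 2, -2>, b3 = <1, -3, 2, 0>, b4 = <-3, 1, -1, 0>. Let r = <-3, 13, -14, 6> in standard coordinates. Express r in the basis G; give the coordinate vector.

<2, -2, -1, 2>

We seek scalars with c_1 b1 + ... + c_4 b4 = r; equivalently solve M c = r where the columns of M are b1, ..., b4.
Solving this 4x4 system gives c = (2, -2, -1, 2).
Check: 2b1 - 2b2 - b3 + 2b4 = <-3, 13, -14, 6>.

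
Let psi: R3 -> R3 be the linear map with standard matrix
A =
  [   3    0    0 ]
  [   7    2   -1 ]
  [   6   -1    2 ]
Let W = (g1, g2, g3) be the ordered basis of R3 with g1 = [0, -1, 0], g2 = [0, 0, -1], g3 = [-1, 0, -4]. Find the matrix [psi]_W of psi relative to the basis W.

With P the matrix whose columns are g1, ..., g3, [psi]_W = P^(-1) A P.
Column by column: psi(g1) = A g1 = [0, -2, 1]; its W-coordinates [2, -1, 0] give column 1.
Continuing for each basis vector yields [psi]_W = [[2, -1, 3], [-1, 2, 2], [0, 0, 3]].

[[2, -1, 3], [-1, 2, 2], [0, 0, 3]]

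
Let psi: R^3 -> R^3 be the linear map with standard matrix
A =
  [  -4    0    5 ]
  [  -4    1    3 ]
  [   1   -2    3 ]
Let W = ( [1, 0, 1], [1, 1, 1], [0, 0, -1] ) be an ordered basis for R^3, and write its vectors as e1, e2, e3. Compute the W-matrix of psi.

Let P have columns e1, ..., e3. Then [psi]_W = P^(-1) A P.
Here det P = -1, so P^(-1) is integer; computing A P first and then P^(-1)(A P) gives [[2, 1, -2], [-1, 0, -3], [-3, -1, -2]].

[[2, 1, -2], [-1, 0, -3], [-3, -1, -2]]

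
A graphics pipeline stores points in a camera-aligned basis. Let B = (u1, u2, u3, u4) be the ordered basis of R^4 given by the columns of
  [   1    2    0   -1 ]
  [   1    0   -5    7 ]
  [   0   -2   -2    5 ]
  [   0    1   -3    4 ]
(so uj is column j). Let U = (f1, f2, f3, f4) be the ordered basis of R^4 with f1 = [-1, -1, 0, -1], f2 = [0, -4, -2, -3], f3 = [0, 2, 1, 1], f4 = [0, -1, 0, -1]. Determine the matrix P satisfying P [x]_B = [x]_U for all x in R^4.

Let M have columns uj and N have columns fj. Then for every x, N [x]_U = x = M [x]_B, so P = N^(-1) M.
Since det N = 1, N^(-1) has integer entries; multiplying gives P = [[-1, -2, 0, 1], [1, 1, 0, -2], [2, 0, -2, 1], [0, -2, 1, 2]].

[[-1, -2, 0, 1], [1, 1, 0, -2], [2, 0, -2, 1], [0, -2, 1, 2]]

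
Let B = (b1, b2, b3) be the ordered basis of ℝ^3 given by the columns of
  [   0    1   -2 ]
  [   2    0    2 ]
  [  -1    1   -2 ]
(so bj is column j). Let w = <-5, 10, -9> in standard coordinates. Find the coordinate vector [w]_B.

<4, -3, 1>

We seek scalars with c_1 b1 + ... + c_3 b3 = w; equivalently solve M c = w where the columns of M are b1, ..., b3.
Solving this 3x3 system gives c = (4, -3, 1).
Check: 4b1 - 3b2 + b3 = <-5, 10, -9>.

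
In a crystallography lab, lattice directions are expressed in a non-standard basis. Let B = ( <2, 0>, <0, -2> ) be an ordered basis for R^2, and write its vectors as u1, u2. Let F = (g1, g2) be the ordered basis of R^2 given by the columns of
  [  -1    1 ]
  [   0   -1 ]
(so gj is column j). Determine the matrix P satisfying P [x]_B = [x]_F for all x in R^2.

[[-2, 2], [0, 2]]

Column j of P is [uj]_F, since P maps B-coordinates to F-coordinates.
Expressing u1 in F: u1 = -2g1 + 0·g2, so column 1 of P is <-2, 0>.
Doing the same for each uj gives P = [[-2, 2], [0, 2]].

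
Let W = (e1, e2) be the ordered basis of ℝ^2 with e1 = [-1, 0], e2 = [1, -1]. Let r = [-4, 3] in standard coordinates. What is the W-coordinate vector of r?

[1, -3]

We seek scalars with c_1 e1 + c_2 e2 = r; equivalently solve M c = r where the columns of M are e1, e2.
System: -c_1 + c_2 = -4, 0c_1 - c_2 = 3; solving gives c_1 = 1, c_2 = -3.
Check: e1 - 3e2 = [-4, 3].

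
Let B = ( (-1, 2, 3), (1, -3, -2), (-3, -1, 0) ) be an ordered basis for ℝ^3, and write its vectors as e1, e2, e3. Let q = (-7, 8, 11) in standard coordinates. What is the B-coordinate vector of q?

We seek scalars with c_1 e1 + ... + c_3 e3 = q; equivalently solve M c = q where the columns of M are e1, ..., e3.
Solving this 3x3 system gives c = (3, -1, 1).
Check: 3e1 - e2 + e3 = (-7, 8, 11).

(3, -1, 1)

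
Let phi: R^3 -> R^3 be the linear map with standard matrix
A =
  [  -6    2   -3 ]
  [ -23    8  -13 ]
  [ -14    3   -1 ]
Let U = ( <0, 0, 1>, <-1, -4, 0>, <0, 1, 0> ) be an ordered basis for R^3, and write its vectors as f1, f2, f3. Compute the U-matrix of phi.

Let P have columns f1, ..., f3. Then [phi]_U = P^(-1) A P.
Here det P = -1, so P^(-1) is integer; computing A P first and then P^(-1)(A P) gives [[-1, 2, 3], [3, 2, -2], [-1, -1, 0]].

[[-1, 2, 3], [3, 2, -2], [-1, -1, 0]]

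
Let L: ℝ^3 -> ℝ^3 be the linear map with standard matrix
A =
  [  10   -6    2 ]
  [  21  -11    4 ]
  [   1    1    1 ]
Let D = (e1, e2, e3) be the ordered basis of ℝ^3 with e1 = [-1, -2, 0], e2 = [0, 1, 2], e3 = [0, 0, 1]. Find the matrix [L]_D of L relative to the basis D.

With P the matrix whose columns are e1, ..., e3, [L]_D = P^(-1) A P.
Column by column: L(e1) = A e1 = [2, 1, -3]; its D-coordinates [-2, -3, 3] give column 1.
Continuing for each basis vector yields [L]_D = [[-2, 2, -2], [-3, 1, 0], [3, 1, 1]].

[[-2, 2, -2], [-3, 1, 0], [3, 1, 1]]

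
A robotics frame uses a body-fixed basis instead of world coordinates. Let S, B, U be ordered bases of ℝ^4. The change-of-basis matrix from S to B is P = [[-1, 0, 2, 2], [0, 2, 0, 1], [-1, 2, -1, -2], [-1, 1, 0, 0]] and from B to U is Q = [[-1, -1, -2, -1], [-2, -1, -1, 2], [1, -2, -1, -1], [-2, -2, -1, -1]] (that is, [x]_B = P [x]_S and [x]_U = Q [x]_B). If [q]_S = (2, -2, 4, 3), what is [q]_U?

(25, -15, 34, -2)

Apply P to get B-coordinates (12, -1, -16, -4), then Q to get U-coordinates.
The result is [q]_U = (25, -15, 34, -2).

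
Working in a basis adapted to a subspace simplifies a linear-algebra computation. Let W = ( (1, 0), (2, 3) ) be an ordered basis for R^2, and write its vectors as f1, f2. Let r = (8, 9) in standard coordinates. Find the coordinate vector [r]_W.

(2, 3)

[r]_W is the unique c with M c = r, where M has columns f1, f2.
System: c_1 + 2c_2 = 8, 0c_1 + 3c_2 = 9; solving gives c_1 = 2, c_2 = 3.
Check: 2f1 + 3f2 = (8, 9).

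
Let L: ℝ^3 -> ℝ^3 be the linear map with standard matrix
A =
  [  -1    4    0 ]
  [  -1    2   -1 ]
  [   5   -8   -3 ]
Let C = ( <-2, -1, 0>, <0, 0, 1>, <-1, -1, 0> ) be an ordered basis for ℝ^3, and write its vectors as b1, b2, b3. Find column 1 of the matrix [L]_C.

<2, -2, -2>

Column 1 of [L]_C is the C-coordinate vector of L(b1).
In standard coordinates L(b1) = A b1 = <-2, 0, -2>.
Converting to C: <-2, 0, -2> = 2b1 - 2b2 - 2b3, so the coordinate vector is <2, -2, -2>.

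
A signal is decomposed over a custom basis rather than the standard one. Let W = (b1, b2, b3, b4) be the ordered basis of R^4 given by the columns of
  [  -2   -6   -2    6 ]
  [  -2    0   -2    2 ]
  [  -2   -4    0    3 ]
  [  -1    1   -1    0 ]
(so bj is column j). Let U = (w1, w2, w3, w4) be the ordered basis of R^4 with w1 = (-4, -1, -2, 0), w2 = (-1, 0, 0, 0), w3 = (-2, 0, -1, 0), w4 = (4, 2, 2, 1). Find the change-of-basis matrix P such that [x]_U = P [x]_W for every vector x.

[[0, 2, 0, -2], [-2, -2, 2, 0], [0, 2, -2, 1], [-1, 1, -1, 0]]

Take x = bj: its W-coordinates are the j-th standard unit vector, so P e_j — column j of P — equals [bj]_U.
b1 = 0·w1 - 2w2 + 0·w3 - w4, giving column 1 = (0, -2, 0, -1); repeating for each j gives P = [[0, 2, 0, -2], [-2, -2, 2, 0], [0, 2, -2, 1], [-1, 1, -1, 0]].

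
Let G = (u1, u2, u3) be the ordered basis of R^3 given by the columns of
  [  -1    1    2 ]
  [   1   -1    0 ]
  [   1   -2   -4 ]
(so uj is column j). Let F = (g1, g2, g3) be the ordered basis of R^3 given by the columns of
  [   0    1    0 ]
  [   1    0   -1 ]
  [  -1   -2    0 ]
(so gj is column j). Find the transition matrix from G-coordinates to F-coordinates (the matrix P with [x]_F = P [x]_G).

Column j of P is [uj]_F, since P maps G-coordinates to F-coordinates.
Expressing u1 in F: u1 = g1 - g2 + 0·g3, so column 1 of P is [1, -1, 0].
Doing the same for each uj gives P = [[1, 0, 0], [-1, 1, 2], [0, 1, 0]].

[[1, 0, 0], [-1, 1, 2], [0, 1, 0]]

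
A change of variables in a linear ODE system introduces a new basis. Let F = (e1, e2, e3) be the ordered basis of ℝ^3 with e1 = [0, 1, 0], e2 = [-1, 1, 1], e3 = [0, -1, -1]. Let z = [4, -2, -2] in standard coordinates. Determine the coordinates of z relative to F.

Write z = c_1 e1 + ... + c_3 e3 and solve for the c_i.
Gaussian elimination on [M | z] yields c = (0, -4, -2).
Check: 0·e1 - 4e2 - 2e3 = [4, -2, -2].

[0, -4, -2]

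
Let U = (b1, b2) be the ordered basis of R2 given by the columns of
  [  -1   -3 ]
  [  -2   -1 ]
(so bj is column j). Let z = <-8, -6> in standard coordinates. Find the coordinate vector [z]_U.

<2, 2>

[z]_U is the unique c with M c = z, where M has columns b1, b2.
System: -c_1 - 3c_2 = -8, -2c_1 - c_2 = -6; solving gives c_1 = 2, c_2 = 2.
Check: 2b1 + 2b2 = <-8, -6>.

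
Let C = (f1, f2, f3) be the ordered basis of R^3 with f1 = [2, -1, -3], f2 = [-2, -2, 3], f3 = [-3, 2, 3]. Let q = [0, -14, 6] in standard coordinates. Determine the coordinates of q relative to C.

[-2, 4, -4]

[q]_C is the unique c with M c = q, where M has columns f1, ..., f3.
Gaussian elimination on [M | q] yields c = (-2, 4, -4).
Check: -2f1 + 4f2 - 4f3 = [0, -14, 6].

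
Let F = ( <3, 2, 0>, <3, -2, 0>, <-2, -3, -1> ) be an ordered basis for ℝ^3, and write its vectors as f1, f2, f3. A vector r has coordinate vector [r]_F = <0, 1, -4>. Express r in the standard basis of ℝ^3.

r = M [r]_F, where M has columns f1, ..., f3.
Carrying out the matrix-vector product, r = <11, 10, 4>.

<11, 10, 4>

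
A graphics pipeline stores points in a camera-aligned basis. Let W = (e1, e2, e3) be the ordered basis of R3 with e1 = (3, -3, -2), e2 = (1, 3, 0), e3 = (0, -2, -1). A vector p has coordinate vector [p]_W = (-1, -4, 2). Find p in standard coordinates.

p = M [p]_W, where M has columns e1, ..., e3.
Carrying out the matrix-vector product, p = (-7, -13, 0).

(-7, -13, 0)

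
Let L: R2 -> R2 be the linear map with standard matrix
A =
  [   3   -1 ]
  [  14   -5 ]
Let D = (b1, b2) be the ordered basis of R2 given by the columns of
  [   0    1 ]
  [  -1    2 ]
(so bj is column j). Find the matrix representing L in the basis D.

Let P have columns b1, b2. Then [L]_D = P^(-1) A P.
Here det P = 1, so P^(-1) is integer; computing A P first and then P^(-1)(A P) gives [[-3, -2], [1, 1]].

[[-3, -2], [1, 1]]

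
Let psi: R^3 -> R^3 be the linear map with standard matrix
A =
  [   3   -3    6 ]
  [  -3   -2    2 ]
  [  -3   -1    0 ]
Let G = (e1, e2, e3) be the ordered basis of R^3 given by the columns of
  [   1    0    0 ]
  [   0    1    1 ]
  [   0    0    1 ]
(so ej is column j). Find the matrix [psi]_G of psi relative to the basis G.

The j-th column of [psi]_G is [psi(ej)]_G.
psi(e1) = A e1 = [3, -3, -3] = 3e1 + 0·e2 - 3e3, so column 1 is [3, 0, -3].
Repeating for e2, e3 and assembling the columns gives [[3, -3, 3], [0, -1, 1], [-3, -1, -1]].

[[3, -3, 3], [0, -1, 1], [-3, -1, -1]]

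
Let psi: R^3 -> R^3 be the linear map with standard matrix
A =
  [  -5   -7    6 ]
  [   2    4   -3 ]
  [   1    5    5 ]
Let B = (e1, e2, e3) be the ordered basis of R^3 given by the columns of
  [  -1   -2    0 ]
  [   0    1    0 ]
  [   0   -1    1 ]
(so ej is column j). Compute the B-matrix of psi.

The j-th column of [psi]_B is [psi(ej)]_B.
psi(e1) = A e1 = (5, -2, -1) = -e1 - 2e2 - 3e3, so column 1 is (-1, -2, -3).
Repeating for e2, e3 and assembling the columns gives [[-1, -3, 0], [-2, 3, -3], [-3, 1, 2]].

[[-1, -3, 0], [-2, 3, -3], [-3, 1, 2]]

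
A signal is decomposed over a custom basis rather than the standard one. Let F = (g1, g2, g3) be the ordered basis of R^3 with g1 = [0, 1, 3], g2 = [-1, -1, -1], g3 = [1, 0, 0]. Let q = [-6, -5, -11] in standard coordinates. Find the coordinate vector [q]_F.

[q]_F is the unique c with M c = q, where M has columns g1, ..., g3.
Gaussian elimination on [M | q] yields c = (-3, 2, -4).
Check: -3g1 + 2g2 - 4g3 = [-6, -5, -11].

[-3, 2, -4]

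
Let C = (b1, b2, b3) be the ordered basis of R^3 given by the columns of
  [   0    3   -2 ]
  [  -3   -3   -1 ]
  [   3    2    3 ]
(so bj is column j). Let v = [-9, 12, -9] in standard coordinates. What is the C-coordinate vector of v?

[v]_C is the unique c with M c = v, where M has columns b1, ..., b3.
Row-reducing the augmented matrix [M | v] gives c = (-1, -3, 0).
Check: -b1 - 3b2 + 0·b3 = [-9, 12, -9].

[-1, -3, 0]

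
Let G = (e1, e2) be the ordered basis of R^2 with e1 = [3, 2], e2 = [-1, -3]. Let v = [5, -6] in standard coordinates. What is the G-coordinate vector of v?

[3, 4]

[v]_G is the unique c with M c = v, where M has columns e1, e2.
System: 3c_1 - c_2 = 5, 2c_1 - 3c_2 = -6; solving gives c_1 = 3, c_2 = 4.
Check: 3e1 + 4e2 = [5, -6].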